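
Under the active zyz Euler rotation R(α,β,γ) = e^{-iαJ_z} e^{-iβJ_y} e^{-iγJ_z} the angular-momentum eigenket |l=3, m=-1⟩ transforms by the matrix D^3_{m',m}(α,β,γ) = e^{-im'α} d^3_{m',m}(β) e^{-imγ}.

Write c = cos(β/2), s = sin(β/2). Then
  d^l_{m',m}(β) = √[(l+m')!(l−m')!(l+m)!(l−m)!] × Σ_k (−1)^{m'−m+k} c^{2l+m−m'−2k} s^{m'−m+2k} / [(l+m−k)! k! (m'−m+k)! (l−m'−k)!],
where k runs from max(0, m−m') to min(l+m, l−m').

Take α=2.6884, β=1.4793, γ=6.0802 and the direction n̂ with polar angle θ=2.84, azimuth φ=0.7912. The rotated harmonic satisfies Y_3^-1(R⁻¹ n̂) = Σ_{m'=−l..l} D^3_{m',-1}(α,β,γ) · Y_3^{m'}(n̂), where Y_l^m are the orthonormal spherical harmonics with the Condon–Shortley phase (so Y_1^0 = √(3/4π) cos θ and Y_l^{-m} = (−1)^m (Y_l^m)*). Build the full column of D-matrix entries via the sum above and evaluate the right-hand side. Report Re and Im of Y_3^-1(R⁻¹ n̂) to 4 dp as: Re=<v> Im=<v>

Need the full column D^3_{m',-1} for m'=−3..3 at α=2.6884, β=1.4793, γ=6.0802.
cos(β/2)=0.738705, sin(β/2)=0.674029
d^3_{-3,-1}: single k=2 term ⇒ +0.523946;  D = -0.004314+0.523928i
d^3_{-2,-1}: k∈[1..2] ⇒ +0.468849 -0.780690 = -0.311842;  D = -0.138840+0.279229i
d^3_{-1,-1}: k∈[0..2] ⇒ +0.162489 -1.082258 +0.675784 = -0.243984;  D = +0.193316-0.148853i
d^3_{0,-1}: k∈[0..2] ⇒ -0.513598 +1.282805 -0.356005 = +0.413203;  D = +0.404719-0.083299i
d^3_{1,-1}: k∈[0..2] ⇒ +0.811693 -0.901046 +0.093772 = +0.004419;  D = -0.004282-0.001094i
d^3_{2,-1}: k∈[0..1] ⇒ -0.780690 +0.324986 = -0.455704;  D = -0.347542-0.294756i
d^3_{3,-1}: single k=0 term ⇒ +0.436217;  D = -0.175560-0.399329i
Y_3^{m'}(θ=2.84,φ=0.7912) and Σ D·Y over m':
  (-0.0043+0.5239i)·(-0.0079-0.0076i)  (-0.1388+0.2792i)·(+0.0010+0.0861i)  (+0.1933-0.1489i)·(+0.2402-0.2430i)  (+0.4047-0.0833i)·(-0.5555+0.0000i)  (-0.0043-0.0011i)·(-0.2402-0.2430i)  (-0.3475-0.2948i)·(+0.0010-0.0861i)  (-0.1756-0.3993i)·(+0.0079-0.0076i)
Y_3^-1(R⁻¹ n̂) = -0.264088-0.023090i

Re=-0.2641 Im=-0.0231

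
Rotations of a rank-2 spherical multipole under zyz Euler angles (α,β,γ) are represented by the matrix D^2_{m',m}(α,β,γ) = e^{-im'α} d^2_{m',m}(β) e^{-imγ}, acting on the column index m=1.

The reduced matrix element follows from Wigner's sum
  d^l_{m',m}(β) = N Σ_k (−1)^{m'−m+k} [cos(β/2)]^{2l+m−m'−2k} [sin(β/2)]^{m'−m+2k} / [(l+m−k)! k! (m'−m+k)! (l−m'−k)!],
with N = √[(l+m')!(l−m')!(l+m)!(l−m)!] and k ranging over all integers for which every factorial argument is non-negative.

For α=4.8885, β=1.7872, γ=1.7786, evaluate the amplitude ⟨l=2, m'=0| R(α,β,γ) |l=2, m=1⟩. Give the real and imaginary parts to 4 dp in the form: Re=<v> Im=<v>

Split into d^2_{0,1}(β=1.7872) × two z-phases.
With c≡cos(β/2)=0.626610 and s≡sin(β/2)=0.779333, N=[2·2·6·1]^{1/2}=4.898979
k∈{1,2} keeps every argument non-negative
  k=1: (−1)^0·4.8990/(2)·0.6266^3·0.7793^1 = +0.469669
  k=2: (−1)^1·4.8990/(2)·0.6266^1·0.7793^3 = -0.726510
d^2_{0,1}(1.7872) = +0.469669 -0.726510 = -0.256842
D = (+1.000000+0.000000i)·(-0.256842)·(-0.206311-0.978486i) = +0.052989+0.251316i

Re=0.0530 Im=0.2513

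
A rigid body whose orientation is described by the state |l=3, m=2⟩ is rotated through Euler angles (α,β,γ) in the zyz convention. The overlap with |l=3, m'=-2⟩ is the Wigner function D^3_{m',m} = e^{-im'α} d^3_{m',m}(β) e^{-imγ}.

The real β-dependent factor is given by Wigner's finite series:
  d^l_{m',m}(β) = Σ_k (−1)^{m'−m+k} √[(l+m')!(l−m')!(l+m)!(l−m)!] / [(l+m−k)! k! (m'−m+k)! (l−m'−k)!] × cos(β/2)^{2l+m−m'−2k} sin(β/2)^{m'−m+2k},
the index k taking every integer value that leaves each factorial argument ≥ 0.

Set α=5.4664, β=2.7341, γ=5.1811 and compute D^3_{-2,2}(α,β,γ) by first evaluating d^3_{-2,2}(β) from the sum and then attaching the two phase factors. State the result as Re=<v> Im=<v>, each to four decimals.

Re=-0.5839 Im=-0.3748

D^3_{-2,2}(5.4664,2.7341,5.1811) = e^{-i·-2·5.4664}·d^3_{-2,2}(2.7341)·e^{-i·2·5.1811}. Compute d first:
With c≡cos(β/2)=0.202340 and s≡sin(β/2)=0.979315, N=[1·120·120·1]^{1/2}=120.000000
The bounds max(0,m−m')=4 and min(l+m,l−m')=5 give 2 terms
  k=4: (−1)^0·120.0000/(24)·0.2023^2·0.9793^4 = +0.188288
  k=5: (−1)^1·120.0000/(120)·0.2023^0·0.9793^6 = -0.882136
d^3_{-2,2}(2.7341) = +0.188288 -0.882136 = -0.693848
Attach z-rotation phases: D = e^{-i(-2)(5.4664)}·(-0.693848)·e^{-i(2)(5.1811)} = -0.583927-0.374773i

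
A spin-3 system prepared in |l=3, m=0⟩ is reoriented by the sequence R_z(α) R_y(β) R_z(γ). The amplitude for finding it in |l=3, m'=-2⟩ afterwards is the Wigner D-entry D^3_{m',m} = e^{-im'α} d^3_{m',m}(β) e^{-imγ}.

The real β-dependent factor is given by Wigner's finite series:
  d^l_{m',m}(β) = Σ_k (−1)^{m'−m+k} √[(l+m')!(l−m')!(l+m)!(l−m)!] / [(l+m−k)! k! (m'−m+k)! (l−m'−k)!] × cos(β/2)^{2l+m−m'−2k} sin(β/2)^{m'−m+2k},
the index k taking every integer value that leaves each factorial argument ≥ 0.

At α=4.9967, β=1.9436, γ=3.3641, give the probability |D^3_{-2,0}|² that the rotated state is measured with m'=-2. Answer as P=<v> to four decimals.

P=0.1871

D^3_{-2,0}(4.9967,1.9436,3.3641) = e^{-i·-2·4.9967}·d^3_{-2,0}(1.9436)·e^{-i·0·3.3641}. Compute d first:
Half-angle: c=0.563814, s=0.825902. N=√(1·120·6·6)=65.726707
The bounds max(0,m−m')=2 and min(l+m,l−m')=3 give 2 terms
  k=2: (−1)^0·65.7267/(12)·0.5638^4·0.8259^2 = +0.377538
  k=3: (−1)^1·65.7267/(12)·0.5638^2·0.8259^4 = -0.810114
d^3_{-2,0}(1.9436) = +0.377538 -0.810114 = -0.432576
|D^3_{-2,0}|² = |d^3_{-2,0}(β)|² = (-0.432576)² = 0.187122 (the z-rotation phases have unit modulus)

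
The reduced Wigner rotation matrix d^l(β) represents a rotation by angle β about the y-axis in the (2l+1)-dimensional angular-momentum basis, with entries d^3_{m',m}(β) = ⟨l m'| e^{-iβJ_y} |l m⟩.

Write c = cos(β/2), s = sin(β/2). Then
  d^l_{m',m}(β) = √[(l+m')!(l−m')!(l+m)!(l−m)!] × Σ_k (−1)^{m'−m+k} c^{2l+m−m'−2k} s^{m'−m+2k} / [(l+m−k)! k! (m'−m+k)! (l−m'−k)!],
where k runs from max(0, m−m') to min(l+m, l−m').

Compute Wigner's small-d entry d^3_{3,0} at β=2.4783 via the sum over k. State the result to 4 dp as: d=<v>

d=-0.1305

d^3_{3,0}(β=2.4783) via Wigner's sum:
Half-angle: c=0.325600, s=0.945508. N=√(720·1·6·6)=160.996894
The bounds max(0,m−m')=0 and min(l+m,l−m')=0 give 1 term
  k=0: (−1)^3·160.9969/(36)·0.3256^3·0.9455^3 = -0.130486
d^3_{3,0}(2.4783) = -0.130486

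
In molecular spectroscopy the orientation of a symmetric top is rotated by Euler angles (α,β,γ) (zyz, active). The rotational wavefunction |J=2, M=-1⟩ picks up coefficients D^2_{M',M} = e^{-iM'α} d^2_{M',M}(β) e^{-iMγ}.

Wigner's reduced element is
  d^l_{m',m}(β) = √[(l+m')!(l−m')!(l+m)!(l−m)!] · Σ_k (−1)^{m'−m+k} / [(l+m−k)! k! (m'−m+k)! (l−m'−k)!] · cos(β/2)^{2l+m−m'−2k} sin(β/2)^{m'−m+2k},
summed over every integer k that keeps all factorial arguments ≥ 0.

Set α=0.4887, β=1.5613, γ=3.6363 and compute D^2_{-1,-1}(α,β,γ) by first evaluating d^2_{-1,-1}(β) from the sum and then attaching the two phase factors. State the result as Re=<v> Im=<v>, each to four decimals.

First d^2_{-1,-1}(β=1.5613), then the phase factors e^{-i(-1)α} and e^{-i(-1)γ}:
c=cos(1.5613/2)=0.710456, s=sin(1.5613/2)=0.703741; N=√[1·6·1·6]=6.000000
k∈{0,1} keeps every argument non-negative
  k=0: (−1)^0·6.0000/(6)·0.7105^4·0.7037^0 = +0.254771
  k=1: (−1)^1·6.0000/(2)·0.7105^2·0.7037^2 = -0.749932
d^2_{-1,-1}(1.5613) = +0.254771 -0.749932 = -0.495162
D = (+0.882944+0.469478i)·(-0.495162)·(-0.880108-0.474774i) = +0.274413+0.412168i

Re=0.2744 Im=0.4122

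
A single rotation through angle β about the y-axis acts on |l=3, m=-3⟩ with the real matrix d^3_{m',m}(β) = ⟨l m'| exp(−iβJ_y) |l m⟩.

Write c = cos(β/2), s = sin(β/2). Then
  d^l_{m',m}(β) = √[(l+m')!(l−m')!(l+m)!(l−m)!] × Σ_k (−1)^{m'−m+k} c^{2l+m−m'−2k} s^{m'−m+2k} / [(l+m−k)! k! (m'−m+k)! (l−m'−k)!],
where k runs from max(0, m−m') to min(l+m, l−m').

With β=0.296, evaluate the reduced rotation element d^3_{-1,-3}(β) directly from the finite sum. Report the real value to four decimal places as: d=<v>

d=0.0806

d^3_{-1,-3}(β=0.296) via Wigner's sum:
Half-angle: c=0.989068, s=0.147460. N=√(2·24·1·720)=185.903201
k∈{0} keeps every argument non-negative
  k=0: (−1)^2·185.9032/(48)·0.9891^4·0.1475^2 = +0.080594
d^3_{-1,-3}(0.296) = +0.080594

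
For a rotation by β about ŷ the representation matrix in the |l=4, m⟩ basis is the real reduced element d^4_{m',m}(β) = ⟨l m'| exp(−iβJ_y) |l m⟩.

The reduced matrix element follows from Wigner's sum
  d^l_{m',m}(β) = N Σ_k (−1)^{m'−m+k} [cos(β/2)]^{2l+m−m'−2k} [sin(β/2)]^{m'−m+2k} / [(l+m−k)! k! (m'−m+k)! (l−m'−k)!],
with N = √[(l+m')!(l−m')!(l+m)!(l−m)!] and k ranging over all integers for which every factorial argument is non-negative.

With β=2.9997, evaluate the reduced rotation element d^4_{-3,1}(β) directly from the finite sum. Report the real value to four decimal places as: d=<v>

d=-0.0390

d^4_{-3,1}(β=2.9997) via Wigner's sum:
Half-angle: c=0.070887, s=0.997484. N=√(1·5040·120·6)=1904.940944
k: max(0,(1)−(-3))=4 … min(4+(1),4−(-3))=5
  k=4: (−1)^0·1904.9409/(144)·0.0709^4·0.9975^4 = +0.000331
  k=5: (−1)^1·1904.9409/(240)·0.0709^2·0.9975^6 = -0.039286
d^4_{-3,1}(2.9997) = +0.000331 -0.039286 = -0.038955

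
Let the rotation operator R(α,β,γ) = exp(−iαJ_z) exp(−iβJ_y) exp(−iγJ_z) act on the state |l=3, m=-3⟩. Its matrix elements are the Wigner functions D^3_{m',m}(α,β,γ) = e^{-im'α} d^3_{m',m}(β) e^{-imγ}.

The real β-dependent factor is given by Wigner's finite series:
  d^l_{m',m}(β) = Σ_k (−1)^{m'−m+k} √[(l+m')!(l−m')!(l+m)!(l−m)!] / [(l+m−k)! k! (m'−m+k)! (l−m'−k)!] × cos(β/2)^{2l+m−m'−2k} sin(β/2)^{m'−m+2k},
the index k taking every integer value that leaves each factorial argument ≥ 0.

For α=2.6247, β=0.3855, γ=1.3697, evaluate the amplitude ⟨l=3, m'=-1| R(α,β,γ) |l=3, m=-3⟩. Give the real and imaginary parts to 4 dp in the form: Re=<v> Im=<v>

First d^3_{-1,-3}(β=0.3855), then the phase factors e^{-i(-1)α} and e^{-i(-3)γ}:
c=cos(0.3855/2)=0.981481, s=sin(0.3855/2)=0.191559; N=√[2·24·1·720]=185.903201
Admissible k: 0..0 (factorial args all ≥0)
  k=0: (−1)^2·185.9032/(48)·0.9815^4·0.1916^2 = +0.131879
d^3_{-1,-3}(0.3855) = +0.131879
Attach z-rotation phases: D = e^{-i(-1)(2.6247)}·(+0.131879)·e^{-i(-3)(1.3697)} = +0.118715+0.057436i

Re=0.1187 Im=0.0574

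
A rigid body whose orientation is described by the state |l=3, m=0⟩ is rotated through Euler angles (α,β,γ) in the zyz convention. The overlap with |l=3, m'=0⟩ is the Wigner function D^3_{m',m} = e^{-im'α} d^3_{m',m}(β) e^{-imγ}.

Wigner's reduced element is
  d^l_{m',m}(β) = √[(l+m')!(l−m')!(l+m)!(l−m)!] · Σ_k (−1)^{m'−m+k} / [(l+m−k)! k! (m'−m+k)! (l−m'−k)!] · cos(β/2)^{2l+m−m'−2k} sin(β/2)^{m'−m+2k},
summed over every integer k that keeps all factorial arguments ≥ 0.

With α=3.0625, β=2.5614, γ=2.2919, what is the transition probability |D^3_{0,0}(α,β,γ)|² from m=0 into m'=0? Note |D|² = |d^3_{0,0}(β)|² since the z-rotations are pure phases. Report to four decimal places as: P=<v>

Split into d^3_{0,0}(β=2.5614) × two z-phases.
c=cos(2.5614/2)=0.286045, s=sin(2.5614/2)=0.958216; N=√[6·6·6·6]=36.000000
The bounds max(0,m−m')=0 and min(l+m,l−m')=3 give 4 terms
  k=0: (−1)^0·36.0000/(36)·0.2860^6·0.9582^0 = +0.000548
  k=1: (−1)^1·36.0000/(4)·0.2860^4·0.9582^2 = -0.055323
  k=2: (−1)^2·36.0000/(4)·0.2860^2·0.9582^4 = +0.620818
  k=3: (−1)^3·36.0000/(36)·0.2860^0·0.9582^6 = -0.774072
d^3_{0,0}(2.5614) = +0.000548 -0.055323 +0.620818 -0.774072 = -0.208029
|D^3_{0,0}|² = |d^3_{0,0}(β)|² = (-0.208029)² = 0.043276 (the z-rotation phases have unit modulus)

P=0.0433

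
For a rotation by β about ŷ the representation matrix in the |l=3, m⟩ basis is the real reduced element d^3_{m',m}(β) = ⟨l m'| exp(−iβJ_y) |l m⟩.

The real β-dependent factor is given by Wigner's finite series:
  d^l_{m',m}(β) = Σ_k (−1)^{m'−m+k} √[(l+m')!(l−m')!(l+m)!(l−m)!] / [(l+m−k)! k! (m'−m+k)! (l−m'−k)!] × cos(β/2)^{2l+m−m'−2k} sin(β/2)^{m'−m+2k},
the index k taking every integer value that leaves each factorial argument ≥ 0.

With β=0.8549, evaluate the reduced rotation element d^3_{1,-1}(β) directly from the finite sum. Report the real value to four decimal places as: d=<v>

d^3_{1,-1}(β=0.8549) via Wigner's sum:
c=cos(0.8549/2)=0.910026, s=sin(0.8549/2)=0.414552; N=√[24·2·2·24]=48.000000
The bounds max(0,m−m')=0 and min(l+m,l−m')=2 give 3 terms
  k=0: (−1)^2·48.0000/(8)·0.9100^4·0.4146^2 = +0.707169
  k=1: (−1)^3·48.0000/(6)·0.9100^2·0.4146^4 = -0.195664
  k=2: (−1)^4·48.0000/(48)·0.9100^0·0.4146^6 = +0.005075
d^3_{1,-1}(0.8549) = +0.707169 -0.195664 +0.005075 = +0.516580

d=0.5166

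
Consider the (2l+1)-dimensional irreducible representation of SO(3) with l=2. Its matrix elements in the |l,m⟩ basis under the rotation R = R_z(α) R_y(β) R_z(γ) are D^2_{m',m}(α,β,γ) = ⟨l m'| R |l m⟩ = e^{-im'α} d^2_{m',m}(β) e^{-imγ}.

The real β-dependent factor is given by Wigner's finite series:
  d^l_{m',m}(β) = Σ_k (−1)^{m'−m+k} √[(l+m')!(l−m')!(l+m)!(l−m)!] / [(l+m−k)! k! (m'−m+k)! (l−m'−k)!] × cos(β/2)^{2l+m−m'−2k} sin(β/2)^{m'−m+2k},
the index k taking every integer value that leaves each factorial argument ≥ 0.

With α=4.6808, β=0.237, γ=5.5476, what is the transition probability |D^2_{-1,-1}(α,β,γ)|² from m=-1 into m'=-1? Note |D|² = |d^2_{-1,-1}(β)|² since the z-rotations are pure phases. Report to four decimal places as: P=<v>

First d^2_{-1,-1}(β=0.237), then the phase factors e^{-i(-1)α} and e^{-i(-1)γ}:
c=cos(0.237/2)=0.992987, s=sin(0.237/2)=0.118223; N=√[1·6·1·6]=6.000000
k: max(0,(-1)−(-1))=0 … min(2+(-1),2−(-1))=1
  k=0: (−1)^0·6.0000/(6)·0.9930^4·0.1182^0 = +0.972242
  k=1: (−1)^1·6.0000/(2)·0.9930^2·0.1182^2 = -0.041344
d^2_{-1,-1}(0.237) = +0.972242 -0.041344 = +0.930898
|D^2_{-1,-1}|² = |d^2_{-1,-1}(β)|² = (+0.930898)² = 0.866571 (the z-rotation phases have unit modulus)

P=0.8666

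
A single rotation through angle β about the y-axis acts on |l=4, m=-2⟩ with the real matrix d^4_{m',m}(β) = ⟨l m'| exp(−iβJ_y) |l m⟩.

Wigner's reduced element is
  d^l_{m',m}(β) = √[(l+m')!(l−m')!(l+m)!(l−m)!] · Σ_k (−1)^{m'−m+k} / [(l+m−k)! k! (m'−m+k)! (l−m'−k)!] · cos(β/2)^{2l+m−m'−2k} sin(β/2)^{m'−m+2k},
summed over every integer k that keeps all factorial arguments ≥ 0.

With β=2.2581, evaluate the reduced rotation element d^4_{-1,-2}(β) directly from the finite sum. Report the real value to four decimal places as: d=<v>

d=-0.4534

d^4_{-1,-2}(β=2.2581) via Wigner's sum:
c=cos(2.2581/2)=0.427519, s=sin(2.2581/2)=0.904006; N=√[6·120·2·720]=1018.233765
k∈{0,1,2} keeps every argument non-negative
  k=0: (−1)^1·1018.2338/(240)·0.4275^7·0.9040^1 = -0.010011
  k=1: (−1)^2·1018.2338/(48)·0.4275^5·0.9040^3 = +0.223819
  k=2: (−1)^3·1018.2338/(72)·0.4275^3·0.9040^5 = -0.667173
d^4_{-1,-2}(2.2581) = -0.010011 +0.223819 -0.667173 = -0.453365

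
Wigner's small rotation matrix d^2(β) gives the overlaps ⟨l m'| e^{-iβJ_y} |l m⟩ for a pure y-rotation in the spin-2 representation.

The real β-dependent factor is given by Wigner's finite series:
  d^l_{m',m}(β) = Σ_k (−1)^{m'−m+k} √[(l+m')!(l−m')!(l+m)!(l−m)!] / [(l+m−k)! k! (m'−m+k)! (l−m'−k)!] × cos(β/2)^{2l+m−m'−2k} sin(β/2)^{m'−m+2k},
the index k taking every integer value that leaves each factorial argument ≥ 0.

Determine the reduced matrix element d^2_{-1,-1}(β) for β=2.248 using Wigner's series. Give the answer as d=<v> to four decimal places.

d^2_{-1,-1}(β=2.248) via Wigner's sum:
Half-angle: c=0.432079, s=0.901836. N=√(1·6·1·6)=6.000000
k: max(0,(-1)−(-1))=0 … min(2+(-1),2−(-1))=1
  k=0: (−1)^0·6.0000/(6)·0.4321^4·0.9018^0 = +0.034854
  k=1: (−1)^1·6.0000/(2)·0.4321^2·0.9018^2 = -0.455514
d^2_{-1,-1}(2.248) = +0.034854 -0.455514 = -0.420660

d=-0.4207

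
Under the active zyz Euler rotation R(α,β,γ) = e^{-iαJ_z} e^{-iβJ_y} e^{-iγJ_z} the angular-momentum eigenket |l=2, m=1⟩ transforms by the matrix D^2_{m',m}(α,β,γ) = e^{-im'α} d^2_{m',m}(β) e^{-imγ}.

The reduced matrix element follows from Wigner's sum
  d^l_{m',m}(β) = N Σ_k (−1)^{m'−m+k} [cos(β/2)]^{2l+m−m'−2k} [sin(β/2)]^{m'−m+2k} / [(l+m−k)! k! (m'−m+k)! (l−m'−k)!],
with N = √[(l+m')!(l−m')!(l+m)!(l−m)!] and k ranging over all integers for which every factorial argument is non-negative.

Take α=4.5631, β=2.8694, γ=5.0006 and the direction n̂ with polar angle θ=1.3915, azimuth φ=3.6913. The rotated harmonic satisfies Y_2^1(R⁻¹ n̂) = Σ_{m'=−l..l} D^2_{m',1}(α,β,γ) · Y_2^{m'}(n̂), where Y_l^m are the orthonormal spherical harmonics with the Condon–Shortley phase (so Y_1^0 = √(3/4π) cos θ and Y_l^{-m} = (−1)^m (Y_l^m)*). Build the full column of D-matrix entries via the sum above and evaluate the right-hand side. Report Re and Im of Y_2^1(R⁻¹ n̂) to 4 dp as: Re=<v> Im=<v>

Need the full column D^2_{m',1} for m'=−2..2 at α=4.5631, β=2.8694, γ=5.0006.
cos(β/2)=0.135677, sin(β/2)=0.990753
d^2_{-2,1}: single k=3 term ⇒ +0.263895;  D = -0.146116-0.219751i
d^2_{-1,1}: k∈[2..3] ⇒ +0.054208 -0.963523 = -0.909315;  D = -0.823670+0.385255i
d^2_{0,1}: k∈[1..2] ⇒ +0.006061 -0.323204 = -0.317143;  D = -0.090144-0.304062i
d^2_{1,1}: k∈[0..1] ⇒ +0.000339 -0.054208 = -0.053869;  D = +0.053350-0.007460i
d^2_{2,1}: single k=0 term ⇒ -0.004949;  D = -0.000051+0.004949i
Y_2^{m'}(θ=1.3915,φ=3.6913) and Σ D·Y over m':
  (-0.1461-0.2198i)·(+0.1698-0.3332i)  (-0.8237+0.3853i)·(-0.1156+0.0708i)  (-0.0901-0.3041i)·(-0.2853+0.0000i)  (+0.0533-0.0075i)·(+0.1156+0.0708i)  (-0.0001+0.0049i)·(+0.1698+0.3332i)
Y_2^1(R⁻¹ n̂) = +0.000644-0.001016i

Re=0.0006 Im=-0.0010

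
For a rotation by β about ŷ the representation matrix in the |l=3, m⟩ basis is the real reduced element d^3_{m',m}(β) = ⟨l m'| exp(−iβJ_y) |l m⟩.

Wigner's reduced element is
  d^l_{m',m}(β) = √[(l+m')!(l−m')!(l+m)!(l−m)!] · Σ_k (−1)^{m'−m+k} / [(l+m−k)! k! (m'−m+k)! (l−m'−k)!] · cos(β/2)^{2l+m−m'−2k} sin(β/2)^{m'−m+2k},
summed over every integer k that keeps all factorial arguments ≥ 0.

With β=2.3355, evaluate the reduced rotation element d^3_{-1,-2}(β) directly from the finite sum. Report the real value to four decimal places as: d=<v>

d^3_{-1,-2}(β=2.3355) via Wigner's sum:
With c≡cos(β/2)=0.392222 and s≡sin(β/2)=0.919870, N=[2·24·1·120]^{1/2}=75.894664
k: max(0,(-2)−(-1))=0 … min(3+(-2),3−(-1))=1
  k=0: (−1)^1·75.8947/(24)·0.3922^5·0.9199^1 = -0.027002
  k=1: (−1)^2·75.8947/(12)·0.3922^3·0.9199^3 = +0.297035
d^3_{-1,-2}(2.3355) = -0.027002 +0.297035 = +0.270033

d=0.2700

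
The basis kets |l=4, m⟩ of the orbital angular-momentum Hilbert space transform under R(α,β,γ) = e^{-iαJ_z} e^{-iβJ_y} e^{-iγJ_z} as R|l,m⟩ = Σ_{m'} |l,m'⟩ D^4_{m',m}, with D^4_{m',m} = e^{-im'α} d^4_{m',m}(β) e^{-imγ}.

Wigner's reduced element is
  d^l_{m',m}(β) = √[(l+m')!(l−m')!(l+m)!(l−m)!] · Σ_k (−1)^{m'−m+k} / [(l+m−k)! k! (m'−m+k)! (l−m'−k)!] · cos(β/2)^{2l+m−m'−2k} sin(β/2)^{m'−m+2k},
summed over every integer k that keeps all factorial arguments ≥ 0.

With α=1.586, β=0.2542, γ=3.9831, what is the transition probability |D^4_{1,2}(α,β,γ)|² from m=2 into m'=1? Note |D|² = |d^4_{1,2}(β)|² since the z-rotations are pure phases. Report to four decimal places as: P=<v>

P=0.2182

D^4_{1,2}(1.586,0.2542,3.9831) = e^{-i·1·1.586}·d^4_{1,2}(0.2542)·e^{-i·2·3.9831}. Compute d first:
With c≡cos(β/2)=0.991934 and s≡sin(β/2)=0.126758, N=[120·6·720·2]^{1/2}=1018.233765
Admissible k: 1..3 (factorial args all ≥0)
  k=1: (−1)^0·1018.2338/(240)·0.9919^7·0.1268^1 = +0.508148
  k=2: (−1)^1·1018.2338/(48)·0.9919^5·0.1268^3 = -0.041490
  k=3: (−1)^2·1018.2338/(72)·0.9919^3·0.1268^5 = +0.000452
d^4_{1,2}(0.2542) = +0.508148 -0.041490 +0.000452 = +0.467109
|D^4_{1,2}|² = |d^4_{1,2}(β)|² = (+0.467109)² = 0.218191 (the z-rotation phases have unit modulus)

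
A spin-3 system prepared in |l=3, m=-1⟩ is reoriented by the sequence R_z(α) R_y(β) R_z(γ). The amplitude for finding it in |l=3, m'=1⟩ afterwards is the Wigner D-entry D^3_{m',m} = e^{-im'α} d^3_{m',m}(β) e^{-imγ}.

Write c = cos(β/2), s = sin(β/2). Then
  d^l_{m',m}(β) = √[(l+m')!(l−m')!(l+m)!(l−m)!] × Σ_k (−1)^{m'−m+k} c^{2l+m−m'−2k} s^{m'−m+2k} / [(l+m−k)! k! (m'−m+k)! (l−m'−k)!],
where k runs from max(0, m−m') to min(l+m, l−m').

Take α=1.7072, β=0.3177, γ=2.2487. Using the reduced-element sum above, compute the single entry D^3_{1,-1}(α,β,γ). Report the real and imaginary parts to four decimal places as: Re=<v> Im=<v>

D^3_{1,-1}(1.7072,0.3177,2.2487) = e^{-i·1·1.7072}·d^3_{1,-1}(0.3177)·e^{-i·-1·2.2487}. Compute d first:
With c≡cos(β/2)=0.987410 and s≡sin(β/2)=0.158183, N=[24·2·2·24]^{1/2}=48.000000
Admissible k: 0..2 (factorial args all ≥0)
  k=0: (−1)^2·48.0000/(8)·0.9874^4·0.1582^2 = +0.142712
  k=1: (−1)^3·48.0000/(6)·0.9874^2·0.1582^4 = -0.004883
  k=2: (−1)^4·48.0000/(48)·0.9874^0·0.1582^6 = +0.000016
d^3_{1,-1}(0.3177) = +0.142712 -0.004883 +0.000016 = +0.137844
Phases: e^{-i·(1)·1.7072}=-0.135981-0.990711i, e^{-i·(-1)·2.2487}=-0.627162+0.778889i ⇒ D=+0.118124+0.071048i

Re=0.1181 Im=0.0710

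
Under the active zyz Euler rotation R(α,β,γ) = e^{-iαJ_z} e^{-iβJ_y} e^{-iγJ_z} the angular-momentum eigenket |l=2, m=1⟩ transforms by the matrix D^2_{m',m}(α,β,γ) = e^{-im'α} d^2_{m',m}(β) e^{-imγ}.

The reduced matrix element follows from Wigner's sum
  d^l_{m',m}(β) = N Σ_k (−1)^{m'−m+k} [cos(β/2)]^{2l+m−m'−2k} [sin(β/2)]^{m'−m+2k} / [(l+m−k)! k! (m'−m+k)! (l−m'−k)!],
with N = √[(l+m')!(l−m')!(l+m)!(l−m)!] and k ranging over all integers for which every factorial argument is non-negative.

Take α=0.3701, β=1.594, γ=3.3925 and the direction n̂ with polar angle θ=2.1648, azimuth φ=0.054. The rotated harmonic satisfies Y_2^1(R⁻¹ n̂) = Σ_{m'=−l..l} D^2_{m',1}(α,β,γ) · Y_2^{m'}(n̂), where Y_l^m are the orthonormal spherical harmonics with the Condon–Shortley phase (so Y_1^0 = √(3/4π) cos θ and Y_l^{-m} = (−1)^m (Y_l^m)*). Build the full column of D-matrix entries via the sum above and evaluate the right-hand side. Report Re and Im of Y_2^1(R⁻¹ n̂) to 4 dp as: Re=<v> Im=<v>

Need the full column D^2_{m',1} for m'=−2..2 at α=0.3701, β=1.594, γ=3.3925.
cos(β/2)=0.698856, sin(β/2)=0.715263
d^2_{-2,1}: single k=3 term ⇒ +0.511463;  D = -0.451451-0.240388i
d^2_{-1,1}: k∈[2..3] ⇒ +0.749596 -0.261735 = +0.487861;  D = -0.484399-0.058012i
d^2_{0,1}: k∈[1..2] ⇒ +0.598003 -0.626412 = -0.028408;  D = +0.027519-0.007053i
d^2_{1,1}: k∈[0..1] ⇒ +0.238534 -0.749596 = -0.511062;  D = +0.415643-0.297364i
d^2_{2,1}: single k=0 term ⇒ -0.488268;  D = +0.267455-0.408501i
Y_2^{m'}(θ=2.1648,φ=0.054) and Σ D·Y over m':
  (-0.4515-0.2404i)·(+0.2637-0.0286i)  (-0.4844-0.0580i)·(-0.3578+0.0193i)  (+0.0275-0.0071i)·(-0.0190+0.0000i)  (+0.4156-0.2974i)·(+0.3578+0.0193i)  (+0.2675-0.4085i)·(+0.2637+0.0286i)
Y_2^1(R⁻¹ n̂) = +0.284663-0.237410i

Re=0.2847 Im=-0.2374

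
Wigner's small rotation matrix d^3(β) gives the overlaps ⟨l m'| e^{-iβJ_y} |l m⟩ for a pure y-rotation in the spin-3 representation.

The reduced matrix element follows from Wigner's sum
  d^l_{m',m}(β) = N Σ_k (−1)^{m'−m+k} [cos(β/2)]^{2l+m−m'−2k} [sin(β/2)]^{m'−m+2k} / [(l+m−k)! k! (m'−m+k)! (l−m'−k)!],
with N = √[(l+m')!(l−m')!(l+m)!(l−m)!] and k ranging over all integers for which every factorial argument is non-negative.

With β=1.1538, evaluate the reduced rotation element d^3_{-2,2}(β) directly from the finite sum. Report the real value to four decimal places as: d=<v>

d^3_{-2,2}(β=1.1538) via Wigner's sum:
Half-angle: c=0.838158, s=0.545428. N=√(1·120·120·1)=120.000000
k∈{4,5} keeps every argument non-negative
  k=4: (−1)^0·120.0000/(24)·0.8382^2·0.5454^4 = +0.310865
  k=5: (−1)^1·120.0000/(120)·0.8382^0·0.5454^6 = -0.026328
d^3_{-2,2}(1.1538) = +0.310865 -0.026328 = +0.284537

d=0.2845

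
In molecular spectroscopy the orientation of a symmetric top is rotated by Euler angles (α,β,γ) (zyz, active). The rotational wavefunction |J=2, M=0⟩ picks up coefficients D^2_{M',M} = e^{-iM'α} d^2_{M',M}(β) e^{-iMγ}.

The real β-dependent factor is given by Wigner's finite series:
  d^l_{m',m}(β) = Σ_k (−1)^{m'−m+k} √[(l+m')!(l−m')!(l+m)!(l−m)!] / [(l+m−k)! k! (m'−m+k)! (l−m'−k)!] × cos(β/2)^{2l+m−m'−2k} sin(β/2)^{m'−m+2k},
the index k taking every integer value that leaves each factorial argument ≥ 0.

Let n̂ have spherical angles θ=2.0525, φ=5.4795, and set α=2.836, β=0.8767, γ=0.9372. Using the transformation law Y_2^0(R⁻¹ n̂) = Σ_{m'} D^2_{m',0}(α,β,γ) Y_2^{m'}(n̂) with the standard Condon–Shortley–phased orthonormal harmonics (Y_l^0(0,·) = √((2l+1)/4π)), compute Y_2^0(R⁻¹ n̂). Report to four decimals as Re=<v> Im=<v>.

Re=0.4421 Im=0.0000

Need the full column D^2_{m',0} for m'=−2..2 at α=2.836, β=0.8767, γ=0.9372.
cos(β/2)=0.905453, sin(β/2)=0.424446
d^2_{-2,0}: single k=2 term ⇒ +0.361787;  D = +0.296292-0.207607i
d^2_{-1,0}: k∈[1..2] ⇒ +0.771785 -0.169593 = +0.602191;  D = -0.574291+0.181174i
d^2_{0,0}: k∈[0..2] ⇒ +0.672147 -0.590795 +0.032456 = +0.113807;  D = +0.113807+0.000000i
d^2_{1,0}: k∈[0..1] ⇒ -0.771785 +0.169593 = -0.602191;  D = +0.574291+0.181174i
d^2_{2,0}: single k=0 term ⇒ +0.361787;  D = +0.296292+0.207607i
Y_2^{m'}(θ=2.0525,φ=5.4795) and Σ D·Y over m':
  (+0.2963-0.2076i)·(-0.0111+0.3032i)  (-0.5743+0.1812i)·(-0.2201-0.2283i)  (+0.1138+0.0000i)·(-0.1123+0.0000i)  (+0.5743+0.1812i)·(+0.2201-0.2283i)  (+0.2963+0.2076i)·(-0.0111-0.3032i)
Y_2^0(R⁻¹ n̂) = +0.442119+0.000000i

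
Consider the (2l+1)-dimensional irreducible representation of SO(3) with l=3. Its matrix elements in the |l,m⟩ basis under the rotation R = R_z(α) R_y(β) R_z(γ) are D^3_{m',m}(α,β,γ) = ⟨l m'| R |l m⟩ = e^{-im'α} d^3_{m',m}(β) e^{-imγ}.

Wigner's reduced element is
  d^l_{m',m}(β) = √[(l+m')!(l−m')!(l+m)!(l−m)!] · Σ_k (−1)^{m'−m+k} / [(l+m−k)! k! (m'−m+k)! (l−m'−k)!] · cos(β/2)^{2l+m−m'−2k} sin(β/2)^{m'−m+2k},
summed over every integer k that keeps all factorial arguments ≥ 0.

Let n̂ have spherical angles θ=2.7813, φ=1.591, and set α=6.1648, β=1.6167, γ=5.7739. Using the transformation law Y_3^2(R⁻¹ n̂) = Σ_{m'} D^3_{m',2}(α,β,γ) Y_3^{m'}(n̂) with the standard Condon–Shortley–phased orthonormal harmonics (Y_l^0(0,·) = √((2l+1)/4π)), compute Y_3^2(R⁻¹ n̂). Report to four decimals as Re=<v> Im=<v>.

Need the full column D^3_{m',2} for m'=−3..3 at α=6.1648, β=1.6167, γ=5.7739.
cos(β/2)=0.690693, sin(β/2)=0.723149
d^3_{-3,2}: single k=5 term ⇒ +0.334578;  D = +0.263612+0.206037i
d^3_{-2,2}: k∈[4..5] ⇒ +0.652303 -0.143010 = +0.509294;  D = +0.361419+0.358827i
d^3_{-1,2}: k∈[3..4] ⇒ +0.788074 -0.431939 = +0.356135;  D = +0.221325+0.279011i
d^3_{0,2}: k∈[2..3] ⇒ +0.651861 -0.714562 = -0.062702;  D = -0.032892-0.053382i
d^3_{1,2}: k∈[1..2] ⇒ +0.359461 -0.788074 = -0.428613;  D = -0.180171-0.388905i
d^3_{2,2}: k∈[0..1] ⇒ +0.108570 -0.595065 = -0.486495;  D = -0.150935-0.462489i
d^3_{3,2}: single k=0 term ⇒ -0.278437;  D = -0.054517-0.273048i
Y_3^{m'}(θ=2.7813,φ=1.591) and Σ D·Y over m':
  (+0.2636+0.2060i)·(+0.0011+0.0182i)  (+0.3614+0.3588i)·(+0.1188-0.0048i)  (+0.2213+0.2790i)·(-0.0078-0.3849i)  (-0.0329-0.0534i)·(-0.4814+0.0000i)  (-0.1802-0.3889i)·(+0.0078-0.3849i)  (-0.1509-0.4625i)·(+0.1188+0.0048i)  (-0.0545-0.2730i)·(-0.0011+0.0182i)
Y_3^2(R⁻¹ n̂) = +0.000936-0.005760i

Re=0.0009 Im=-0.0058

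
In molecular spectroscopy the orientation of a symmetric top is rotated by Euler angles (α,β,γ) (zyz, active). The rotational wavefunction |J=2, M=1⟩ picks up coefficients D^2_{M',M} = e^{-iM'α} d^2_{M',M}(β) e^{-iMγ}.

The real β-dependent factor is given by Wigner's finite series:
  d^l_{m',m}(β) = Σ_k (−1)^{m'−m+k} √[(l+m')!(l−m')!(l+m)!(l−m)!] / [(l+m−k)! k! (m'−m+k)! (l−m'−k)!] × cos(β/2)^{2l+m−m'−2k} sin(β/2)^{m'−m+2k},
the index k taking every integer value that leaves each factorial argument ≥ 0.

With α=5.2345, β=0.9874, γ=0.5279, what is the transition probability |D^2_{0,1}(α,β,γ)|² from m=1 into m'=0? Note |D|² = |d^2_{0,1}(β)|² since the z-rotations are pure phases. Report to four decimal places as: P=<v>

P=0.3171

Split into d^2_{0,1}(β=0.9874) × two z-phases.
With c≡cos(β/2)=0.880586 and s≡sin(β/2)=0.473887, N=[2·2·6·1]^{1/2}=4.898979
Admissible k: 1..2 (factorial args all ≥0)
  k=1: (−1)^0·4.8990/(2)·0.8806^3·0.4739^1 = +0.792620
  k=2: (−1)^1·4.8990/(2)·0.8806^1·0.4739^3 = -0.229547
d^2_{0,1}(0.9874) = +0.792620 -0.229547 = +0.563073
|D^2_{0,1}|² = |d^2_{0,1}(β)|² = (+0.563073)² = 0.317051 (the z-rotation phases have unit modulus)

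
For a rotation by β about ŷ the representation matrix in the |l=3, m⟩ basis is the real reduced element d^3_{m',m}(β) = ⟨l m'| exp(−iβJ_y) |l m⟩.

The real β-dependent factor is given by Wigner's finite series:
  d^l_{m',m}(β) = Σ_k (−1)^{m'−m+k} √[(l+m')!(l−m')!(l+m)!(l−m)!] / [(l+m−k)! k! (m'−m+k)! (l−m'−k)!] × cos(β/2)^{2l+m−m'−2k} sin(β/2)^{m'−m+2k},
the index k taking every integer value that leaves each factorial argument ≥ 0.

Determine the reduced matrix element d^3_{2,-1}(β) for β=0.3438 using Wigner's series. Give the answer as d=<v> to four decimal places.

d=-0.0298

d^3_{2,-1}(β=0.3438) via Wigner's sum:
With c≡cos(β/2)=0.985262 and s≡sin(β/2)=0.171055, N=[120·1·2·24]^{1/2}=75.894664
Admissible k: 0..1 (factorial args all ≥0)
  k=0: (−1)^3·75.8947/(12)·0.9853^3·0.1711^3 = -0.030275
  k=1: (−1)^4·75.8947/(24)·0.9853^1·0.1711^5 = +0.000456
d^3_{2,-1}(0.3438) = -0.030275 +0.000456 = -0.029819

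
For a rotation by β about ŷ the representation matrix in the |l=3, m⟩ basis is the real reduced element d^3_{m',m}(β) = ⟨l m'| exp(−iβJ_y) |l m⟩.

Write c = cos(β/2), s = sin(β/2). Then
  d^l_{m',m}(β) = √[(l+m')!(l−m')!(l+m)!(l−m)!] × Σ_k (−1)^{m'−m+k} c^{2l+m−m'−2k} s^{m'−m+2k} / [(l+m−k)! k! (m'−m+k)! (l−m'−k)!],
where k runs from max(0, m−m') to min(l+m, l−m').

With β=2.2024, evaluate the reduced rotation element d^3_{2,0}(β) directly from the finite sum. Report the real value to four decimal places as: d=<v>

d^3_{2,0}(β=2.2024) via Wigner's sum:
Half-angle: c=0.452526, s=0.891751. N=√(120·1·6·6)=65.726707
Admissible k: 0..1 (factorial args all ≥0)
  k=0: (−1)^2·65.7267/(12)·0.4525^4·0.8918^2 = +0.182652
  k=1: (−1)^3·65.7267/(12)·0.4525^2·0.8918^4 = -0.709288
d^3_{2,0}(2.2024) = +0.182652 -0.709288 = -0.526637

d=-0.5266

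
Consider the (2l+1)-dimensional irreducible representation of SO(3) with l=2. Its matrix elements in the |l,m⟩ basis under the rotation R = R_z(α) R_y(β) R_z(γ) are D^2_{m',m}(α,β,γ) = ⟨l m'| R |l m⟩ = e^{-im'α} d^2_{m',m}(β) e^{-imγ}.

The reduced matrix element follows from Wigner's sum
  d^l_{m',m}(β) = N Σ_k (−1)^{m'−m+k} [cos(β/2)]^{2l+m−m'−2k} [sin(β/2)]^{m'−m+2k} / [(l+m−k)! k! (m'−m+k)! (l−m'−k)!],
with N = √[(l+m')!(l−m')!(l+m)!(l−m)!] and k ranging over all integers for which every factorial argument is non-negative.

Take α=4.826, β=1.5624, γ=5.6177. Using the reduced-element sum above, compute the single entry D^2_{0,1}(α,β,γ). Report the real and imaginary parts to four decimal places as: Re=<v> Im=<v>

D^2_{0,1}(4.826,1.5624,5.6177) = e^{-i·0·4.826}·d^2_{0,1}(1.5624)·e^{-i·1·5.6177}. Compute d first:
With c≡cos(β/2)=0.710069 and s≡sin(β/2)=0.704132, N=[2·2·6·1]^{1/2}=4.898979
k∈{1,2} keeps every argument non-negative
  k=1: (−1)^0·4.8990/(2)·0.7101^3·0.7041^1 = +0.617492
  k=2: (−1)^1·4.8990/(2)·0.7101^1·0.7041^3 = -0.607209
d^2_{0,1}(1.5624) = +0.617492 -0.607209 = +0.010283
D = (+1.000000+0.000000i)·(+0.010283)·(+0.786617+0.617441i) = +0.008089+0.006349i

Re=0.0081 Im=0.0063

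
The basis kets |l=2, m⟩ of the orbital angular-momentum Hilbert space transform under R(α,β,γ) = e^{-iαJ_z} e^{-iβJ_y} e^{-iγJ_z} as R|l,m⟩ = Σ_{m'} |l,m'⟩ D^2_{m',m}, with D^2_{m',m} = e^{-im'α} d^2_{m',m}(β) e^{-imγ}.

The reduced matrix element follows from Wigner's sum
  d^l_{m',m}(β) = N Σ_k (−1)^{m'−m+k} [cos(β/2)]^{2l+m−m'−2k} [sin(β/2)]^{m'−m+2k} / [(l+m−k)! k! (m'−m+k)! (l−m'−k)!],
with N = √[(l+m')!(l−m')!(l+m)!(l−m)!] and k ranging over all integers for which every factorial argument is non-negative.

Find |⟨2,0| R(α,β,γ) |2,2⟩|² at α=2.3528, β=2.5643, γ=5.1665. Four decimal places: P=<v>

P=0.0333

First d^2_{0,2}(β=2.5643), then the phase factors e^{-i(0)α} and e^{-i(2)γ}:
Half-angle: c=0.284655, s=0.958630. N=√(2·2·24·1)=9.797959
k∈{2} keeps every argument non-negative
  k=2: (−1)^0·9.7980/(4)·0.2847^2·0.9586^2 = +0.182396
d^2_{0,2}(2.5643) = +0.182396
|D^2_{0,2}|² = |d^2_{0,2}(β)|² = (+0.182396)² = 0.033268 (the z-rotation phases have unit modulus)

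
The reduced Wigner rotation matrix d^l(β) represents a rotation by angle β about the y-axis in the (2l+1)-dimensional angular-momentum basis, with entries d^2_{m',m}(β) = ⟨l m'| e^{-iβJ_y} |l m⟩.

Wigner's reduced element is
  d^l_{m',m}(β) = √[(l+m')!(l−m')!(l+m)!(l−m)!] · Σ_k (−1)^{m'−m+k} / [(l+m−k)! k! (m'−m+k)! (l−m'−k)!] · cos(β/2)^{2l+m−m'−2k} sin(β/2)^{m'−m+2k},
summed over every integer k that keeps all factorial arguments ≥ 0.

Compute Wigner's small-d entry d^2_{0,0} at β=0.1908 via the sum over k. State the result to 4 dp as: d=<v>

d=0.9461

d^2_{0,0}(β=0.1908) via Wigner's sum:
Half-angle: c=0.995453, s=0.095255. N=√(2·2·2·2)=4.000000
Admissible k: 0..2 (factorial args all ≥0)
  k=0: (−1)^0·4.0000/(4)·0.9955^4·0.0953^0 = +0.981935
  k=1: (−1)^1·4.0000/(1)·0.9955^2·0.0953^2 = -0.035965
  k=2: (−1)^2·4.0000/(4)·0.9955^0·0.0953^4 = +0.000082
d^2_{0,0}(0.1908) = +0.981935 -0.035965 +0.000082 = +0.946052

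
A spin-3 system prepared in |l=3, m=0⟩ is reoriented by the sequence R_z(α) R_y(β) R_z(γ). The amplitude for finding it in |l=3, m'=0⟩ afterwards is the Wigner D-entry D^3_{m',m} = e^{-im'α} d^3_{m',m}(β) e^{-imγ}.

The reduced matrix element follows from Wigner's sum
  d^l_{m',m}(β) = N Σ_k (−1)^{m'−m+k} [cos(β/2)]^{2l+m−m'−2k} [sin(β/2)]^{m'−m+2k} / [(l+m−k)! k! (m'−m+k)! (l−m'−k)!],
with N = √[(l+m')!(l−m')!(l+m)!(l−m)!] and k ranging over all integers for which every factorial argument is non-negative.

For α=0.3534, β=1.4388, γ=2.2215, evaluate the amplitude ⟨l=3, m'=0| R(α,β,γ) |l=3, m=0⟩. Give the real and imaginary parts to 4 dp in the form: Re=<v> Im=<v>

Re=-0.1917 Im=0.0000

Split into d^3_{0,0}(β=1.4388) × two z-phases.
c=cos(1.4388/2)=0.752201, s=sin(1.4388/2)=0.658933; N=√[6·6·6·6]=36.000000
k: max(0,(0)−(0))=0 … min(3+(0),3−(0))=3
  k=0: (−1)^0·36.0000/(36)·0.7522^6·0.6589^0 = +0.181136
  k=1: (−1)^1·36.0000/(4)·0.7522^4·0.6589^2 = -1.251013
  k=2: (−1)^2·36.0000/(4)·0.7522^2·0.6589^4 = +0.960012
  k=3: (−1)^3·36.0000/(36)·0.7522^0·0.6589^6 = -0.081856
d^3_{0,0}(1.4388) = +0.181136 -1.251013 +0.960012 -0.081856 = -0.191721
Phases: e^{-i·(0)·0.3534}=+1.000000+0.000000i, e^{-i·(0)·2.2215}=+1.000000+0.000000i ⇒ D=-0.191721+0.000000i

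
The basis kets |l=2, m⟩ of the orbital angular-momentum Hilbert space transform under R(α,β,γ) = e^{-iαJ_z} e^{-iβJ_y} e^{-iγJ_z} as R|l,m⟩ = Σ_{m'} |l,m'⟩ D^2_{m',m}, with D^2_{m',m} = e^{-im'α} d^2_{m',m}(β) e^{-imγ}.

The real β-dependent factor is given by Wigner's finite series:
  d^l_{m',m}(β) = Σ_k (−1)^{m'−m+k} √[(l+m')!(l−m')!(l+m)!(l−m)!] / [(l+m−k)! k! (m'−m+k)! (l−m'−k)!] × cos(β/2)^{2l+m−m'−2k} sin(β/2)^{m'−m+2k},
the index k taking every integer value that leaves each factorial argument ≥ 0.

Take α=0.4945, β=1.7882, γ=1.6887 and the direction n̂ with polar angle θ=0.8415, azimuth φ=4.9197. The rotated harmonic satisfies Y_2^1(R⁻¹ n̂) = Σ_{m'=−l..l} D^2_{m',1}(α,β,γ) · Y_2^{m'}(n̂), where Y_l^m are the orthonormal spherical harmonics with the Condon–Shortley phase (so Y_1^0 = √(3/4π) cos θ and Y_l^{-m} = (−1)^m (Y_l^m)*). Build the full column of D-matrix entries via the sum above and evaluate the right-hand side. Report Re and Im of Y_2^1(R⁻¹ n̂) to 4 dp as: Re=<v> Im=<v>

Need the full column D^2_{m',1} for m'=−2..2 at α=0.4945, β=1.7882, γ=1.6887.
cos(β/2)=0.626221, sin(β/2)=0.779646
d^2_{-2,1}: single k=3 term ⇒ +0.593539;  D = +0.454079-0.382232i
d^2_{-1,1}: k∈[2..3] ⇒ +0.715107 -0.369479 = +0.345628;  D = +0.127107-0.321407i
d^2_{0,1}: k∈[1..2] ⇒ +0.468981 -0.726934 = -0.257953;  D = +0.030343+0.256162i
d^2_{1,1}: k∈[0..1] ⇒ +0.153784 -0.715107 = -0.561323;  D = +0.322669+0.459313i
d^2_{2,1}: single k=0 term ⇒ -0.382921;  D = +0.342453+0.171332i
Y_2^{m'}(θ=0.8415,φ=4.9197) and Σ D·Y over m':
  (+0.4541-0.3822i)·(-0.1966+0.0865i)  (+0.1271-0.3214i)·(+0.0790+0.3756i)  (+0.0303+0.2562i)·(+0.1047+0.0000i)  (+0.3227+0.4593i)·(-0.0790+0.3756i)  (+0.3425+0.1713i)·(-0.1966-0.0865i)
Y_2^1(R⁻¹ n̂) = -0.172753+0.185205i

Re=-0.1728 Im=0.1852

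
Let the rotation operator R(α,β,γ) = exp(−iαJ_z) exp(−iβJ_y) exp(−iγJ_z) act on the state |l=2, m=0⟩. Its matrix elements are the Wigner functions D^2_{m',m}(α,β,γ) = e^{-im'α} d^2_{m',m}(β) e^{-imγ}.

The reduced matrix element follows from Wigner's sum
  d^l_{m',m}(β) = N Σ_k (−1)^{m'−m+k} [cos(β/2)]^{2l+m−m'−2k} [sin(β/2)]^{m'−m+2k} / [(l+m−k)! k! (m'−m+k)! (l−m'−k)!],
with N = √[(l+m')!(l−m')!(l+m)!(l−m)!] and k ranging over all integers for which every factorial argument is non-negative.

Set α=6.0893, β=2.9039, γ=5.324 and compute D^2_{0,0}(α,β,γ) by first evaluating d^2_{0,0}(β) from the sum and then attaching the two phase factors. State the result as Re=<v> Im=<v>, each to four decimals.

Split into d^2_{0,0}(β=2.9039) × two z-phases.
c=cos(2.9039/2)=0.118567, s=sin(2.9039/2)=0.992946; N=√[2·2·2·2]=4.000000
k∈{0,1,2} keeps every argument non-negative
  k=0: (−1)^0·4.0000/(4)·0.1186^4·0.9929^0 = +0.000198
  k=1: (−1)^1·4.0000/(1)·0.1186^2·0.9929^2 = -0.055442
  k=2: (−1)^2·4.0000/(4)·0.1186^0·0.9929^4 = +0.972081
d^2_{0,0}(2.9039) = +0.000198 -0.055442 +0.972081 = +0.916837
Phases: e^{-i·(0)·6.0893}=+1.000000+0.000000i, e^{-i·(0)·5.324}=+1.000000+0.000000i ⇒ D=+0.916837+0.000000i

Re=0.9168 Im=0.0000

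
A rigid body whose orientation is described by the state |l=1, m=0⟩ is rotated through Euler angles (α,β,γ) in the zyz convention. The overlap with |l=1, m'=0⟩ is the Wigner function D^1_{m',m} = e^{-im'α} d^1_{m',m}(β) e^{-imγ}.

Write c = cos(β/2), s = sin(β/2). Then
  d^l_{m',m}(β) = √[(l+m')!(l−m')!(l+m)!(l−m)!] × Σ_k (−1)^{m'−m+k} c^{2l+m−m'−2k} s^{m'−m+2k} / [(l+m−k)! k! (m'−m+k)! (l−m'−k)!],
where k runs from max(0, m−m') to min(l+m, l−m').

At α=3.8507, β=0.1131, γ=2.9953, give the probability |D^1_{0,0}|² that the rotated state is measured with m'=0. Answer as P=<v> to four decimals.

P=0.9873

First d^1_{0,0}(β=0.1131), then the phase factors e^{-i(0)α} and e^{-i(0)γ}:
With c≡cos(β/2)=0.998401 and s≡sin(β/2)=0.056520, N=[1·1·1·1]^{1/2}=1.000000
k: max(0,(0)−(0))=0 … min(1+(0),1−(0))=1
  k=0: (−1)^0·1.0000/(1)·0.9984^2·0.0565^0 = +0.996806
  k=1: (−1)^1·1.0000/(1)·0.9984^0·0.0565^2 = -0.003194
d^1_{0,0}(0.1131) = +0.996806 -0.003194 = +0.993611
|D^1_{0,0}|² = |d^1_{0,0}(β)|² = (+0.993611)² = 0.987263 (the z-rotation phases have unit modulus)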